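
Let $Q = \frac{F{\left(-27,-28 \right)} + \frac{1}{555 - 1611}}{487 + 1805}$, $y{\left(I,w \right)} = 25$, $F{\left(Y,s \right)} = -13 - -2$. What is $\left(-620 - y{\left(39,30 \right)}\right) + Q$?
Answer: $- \frac{1561138657}{2420352} \approx -645.0$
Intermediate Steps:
$F{\left(Y,s \right)} = -11$ ($F{\left(Y,s \right)} = -13 + 2 = -11$)
$Q = - \frac{11617}{2420352}$ ($Q = \frac{-11 + \frac{1}{555 - 1611}}{487 + 1805} = \frac{-11 + \frac{1}{-1056}}{2292} = \left(-11 - \frac{1}{1056}\right) \frac{1}{2292} = \left(- \frac{11617}{1056}\right) \frac{1}{2292} = - \frac{11617}{2420352} \approx -0.0047997$)
$\left(-620 - y{\left(39,30 \right)}\right) + Q = \left(-620 - 25\right) - \frac{11617}{2420352} = -645 - \frac{11617}{2420352} = - \frac{1561138657}{2420352}$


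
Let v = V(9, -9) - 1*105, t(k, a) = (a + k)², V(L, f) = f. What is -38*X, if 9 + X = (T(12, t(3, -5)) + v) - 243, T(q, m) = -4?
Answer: 14060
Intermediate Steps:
v = -114 (v = -9 - 1*105 = -9 - 105 = -114)
X = -370 (X = -9 + ((-4 - 114) - 243) = -9 + (-118 - 243) = -9 - 361 = -370)
-38*X = -38*(-370) = 14060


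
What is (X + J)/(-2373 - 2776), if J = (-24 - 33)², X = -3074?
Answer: -175/5149 ≈ -0.033987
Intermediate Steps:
J = 3249 (J = (-57)² = 3249)
(X + J)/(-2373 - 2776) = (-3074 + 3249)/(-2373 - 2776) = 175/(-5149) = 175*(-1/5149) = -175/5149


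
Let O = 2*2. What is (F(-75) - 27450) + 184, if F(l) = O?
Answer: -27262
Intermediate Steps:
O = 4
F(l) = 4
(F(-75) - 27450) + 184 = (4 - 27450) + 184 = -27446 + 184 = -27262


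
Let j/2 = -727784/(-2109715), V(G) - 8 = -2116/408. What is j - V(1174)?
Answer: -457020269/215190930 ≈ -2.1238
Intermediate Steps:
V(G) = 287/102 (V(G) = 8 - 2116/408 = 8 - 2116*1/408 = 8 - 529/102 = 287/102)
j = 1455568/2109715 (j = 2*(-727784/(-2109715)) = 2*(-727784*(-1/2109715)) = 2*(727784/2109715) = 1455568/2109715 ≈ 0.68994)
j - V(1174) = 1455568/2109715 - 1*287/102 = 1455568/2109715 - 287/102 = -457020269/215190930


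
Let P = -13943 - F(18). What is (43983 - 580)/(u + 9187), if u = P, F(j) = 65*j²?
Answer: -43403/25816 ≈ -1.6812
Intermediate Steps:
P = -35003 (P = -13943 - 65*18² = -13943 - 65*324 = -13943 - 1*21060 = -13943 - 21060 = -35003)
u = -35003
(43983 - 580)/(u + 9187) = (43983 - 580)/(-35003 + 9187) = 43403/(-25816) = 43403*(-1/25816) = -43403/25816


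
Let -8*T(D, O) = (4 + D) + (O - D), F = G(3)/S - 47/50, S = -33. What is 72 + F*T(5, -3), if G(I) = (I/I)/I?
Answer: 2855903/39600 ≈ 72.119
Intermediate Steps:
G(I) = 1/I
F = -4703/4950 (F = 1/(3*(-33)) - 47/50 = (1/3)*(-1/33) - 47*1/50 = -1/99 - 47/50 = -4703/4950 ≈ -0.95010)
T(D, O) = -1/2 - O/8 (T(D, O) = -((4 + D) + (O - D))/8 = -(4 + O)/8 = -1/2 - O/8)
72 + F*T(5, -3) = 72 - 4703*(-1/2 - 1/8*(-3))/4950 = 72 - 4703*(-1/2 + 3/8)/4950 = 72 - 4703/4950*(-1/8) = 72 + 4703/39600 = 2855903/39600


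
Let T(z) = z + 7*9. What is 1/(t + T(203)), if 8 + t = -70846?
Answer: -1/70588 ≈ -1.4167e-5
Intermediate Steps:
t = -70854 (t = -8 - 70846 = -70854)
T(z) = 63 + z (T(z) = z + 63 = 63 + z)
1/(t + T(203)) = 1/(-70854 + (63 + 203)) = 1/(-70854 + 266) = 1/(-70588) = -1/70588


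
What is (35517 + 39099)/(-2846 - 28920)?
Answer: -37308/15883 ≈ -2.3489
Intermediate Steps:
(35517 + 39099)/(-2846 - 28920) = 74616/(-31766) = 74616*(-1/31766) = -37308/15883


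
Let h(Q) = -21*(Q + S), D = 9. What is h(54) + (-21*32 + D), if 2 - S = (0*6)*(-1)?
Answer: -1839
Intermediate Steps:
S = 2 (S = 2 - 0*6*(-1) = 2 - 0*(-1) = 2 - 1*0 = 2 + 0 = 2)
h(Q) = -42 - 21*Q (h(Q) = -21*(Q + 2) = -21*(2 + Q) = -42 - 21*Q)
h(54) + (-21*32 + D) = (-42 - 21*54) + (-21*32 + 9) = (-42 - 1134) + (-672 + 9) = -1176 - 663 = -1839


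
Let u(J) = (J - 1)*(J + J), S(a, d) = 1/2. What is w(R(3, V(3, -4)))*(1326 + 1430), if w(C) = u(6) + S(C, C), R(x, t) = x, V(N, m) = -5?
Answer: 166738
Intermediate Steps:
S(a, d) = ½
u(J) = 2*J*(-1 + J) (u(J) = (-1 + J)*(2*J) = 2*J*(-1 + J))
w(C) = 121/2 (w(C) = 2*6*(-1 + 6) + ½ = 2*6*5 + ½ = 60 + ½ = 121/2)
w(R(3, V(3, -4)))*(1326 + 1430) = 121*(1326 + 1430)/2 = (121/2)*2756 = 166738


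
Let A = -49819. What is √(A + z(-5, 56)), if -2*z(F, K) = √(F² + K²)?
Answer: √(-199276 - 2*√3161)/2 ≈ 223.26*I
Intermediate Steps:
z(F, K) = -√(F² + K²)/2
√(A + z(-5, 56)) = √(-49819 - √((-5)² + 56²)/2) = √(-49819 - √(25 + 3136)/2) = √(-49819 - √3161/2)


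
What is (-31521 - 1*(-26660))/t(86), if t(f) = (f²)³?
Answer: -4861/404567235136 ≈ -1.2015e-8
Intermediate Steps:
t(f) = f⁶
(-31521 - 1*(-26660))/t(86) = (-31521 - 1*(-26660))/(86⁶) = (-31521 + 26660)/404567235136 = -4861*1/404567235136 = -4861/404567235136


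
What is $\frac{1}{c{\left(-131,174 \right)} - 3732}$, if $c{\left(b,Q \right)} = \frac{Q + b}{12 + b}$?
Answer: $- \frac{119}{444151} \approx -0.00026793$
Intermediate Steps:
$c{\left(b,Q \right)} = \frac{Q + b}{12 + b}$
$\frac{1}{c{\left(-131,174 \right)} - 3732} = \frac{1}{\frac{174 - 131}{12 - 131} - 3732} = \frac{1}{\frac{1}{-119} \cdot 43 - 3732} = \frac{1}{\left(- \frac{1}{119}\right) 43 - 3732} = \frac{1}{- \frac{43}{119} - 3732} = \frac{1}{- \frac{444151}{119}} = - \frac{119}{444151}$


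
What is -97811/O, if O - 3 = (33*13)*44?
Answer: -13973/2697 ≈ -5.1809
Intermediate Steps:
O = 18879 (O = 3 + (33*13)*44 = 3 + 429*44 = 3 + 18876 = 18879)
-97811/O = -97811/18879 = -97811*1/18879 = -13973/2697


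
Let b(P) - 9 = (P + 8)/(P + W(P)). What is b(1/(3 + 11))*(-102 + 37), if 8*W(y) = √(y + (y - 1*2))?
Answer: 65*(-9*√91 + 488*I)/(√91 - 4*I) ≈ -1683.3 + 2619.3*I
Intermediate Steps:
W(y) = √(-2 + 2*y)/8 (W(y) = √(y + (y - 1*2))/8 = √(y + (y - 2))/8 = √(y + (-2 + y))/8 = √(-2 + 2*y)/8)
b(P) = 9 + (8 + P)/(P + √(-2 + 2*P)/8) (b(P) = 9 + (P + 8)/(P + √(-2 + 2*P)/8) = 9 + (8 + P)/(P + √(-2 + 2*P)/8))
b(1/(3 + 11))*(-102 + 37) = ((64 + 9*√(-2 + 2/(3 + 11)) + 80/(3 + 11))/(8/(3 + 11) + √2*√(-1 + 1/(3 + 11))))*(-102 + 37) = ((64 + 9*√(-2 + 2/14) + 80/14)/(8/14 + √2*√(-1 + 1/14)))*(-65) = ((64 + 9*√(-2 + 2*(1/14)) + 80*(1/14))/(8*(1/14) + √2*√(-1 + 1/14)))*(-65) = ((64 + 9*√(-2 + ⅐) + 40/7)/(4/7 + √2*√(-13/14)))*(-65) = ((64 + 9*√(-13/7) + 40/7)/(4/7 + √2*(I*√182/14)))*(-65) = ((64 + 9*(I*√91/7) + 40/7)/(4/7 + I*√91/7))*(-65) = ((64 + 9*I*√91/7 + 40/7)/(4/7 + I*√91/7))*(-65) = ((488/7 + 9*I*√91/7)/(4/7 + I*√91/7))*(-65) = -65*(488/7 + 9*I*√91/7)/(4/7 + I*√91/7)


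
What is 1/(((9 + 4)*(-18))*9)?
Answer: -1/2106 ≈ -0.00047483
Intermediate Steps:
1/(((9 + 4)*(-18))*9) = 1/((13*(-18))*9) = 1/(-234*9) = 1/(-2106) = -1/2106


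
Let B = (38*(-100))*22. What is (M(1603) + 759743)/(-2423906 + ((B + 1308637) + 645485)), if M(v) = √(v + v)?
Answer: -759743/553384 - √3206/553384 ≈ -1.3730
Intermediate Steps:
B = -83600 (B = -3800*22 = -83600)
M(v) = √2*√v (M(v) = √(2*v) = √2*√v)
(M(1603) + 759743)/(-2423906 + ((B + 1308637) + 645485)) = (√2*√1603 + 759743)/(-2423906 + ((-83600 + 1308637) + 645485)) = (√3206 + 759743)/(-2423906 + (1225037 + 645485)) = (759743 + √3206)/(-2423906 + 1870522) = (759743 + √3206)/(-553384) = (759743 + √3206)*(-1/553384) = -759743/553384 - √3206/553384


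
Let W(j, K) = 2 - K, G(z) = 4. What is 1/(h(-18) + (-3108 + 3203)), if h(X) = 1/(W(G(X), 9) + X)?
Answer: 25/2374 ≈ 0.010531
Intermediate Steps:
h(X) = 1/(-7 + X) (h(X) = 1/((2 - 1*9) + X) = 1/((2 - 9) + X) = 1/(-7 + X))
1/(h(-18) + (-3108 + 3203)) = 1/(1/(-7 - 18) + (-3108 + 3203)) = 1/(1/(-25) + 95) = 1/(-1/25 + 95) = 1/(2374/25) = 25/2374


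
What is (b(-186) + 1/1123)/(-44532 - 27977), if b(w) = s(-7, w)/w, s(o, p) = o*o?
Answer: 54841/15145534902 ≈ 3.6209e-6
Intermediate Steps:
s(o, p) = o**2
b(w) = 49/w (b(w) = (-7)**2/w = 49/w)
(b(-186) + 1/1123)/(-44532 - 27977) = (49/(-186) + 1/1123)/(-44532 - 27977) = (49*(-1/186) + 1/1123)/(-72509) = (-49/186 + 1/1123)*(-1/72509) = -54841/208878*(-1/72509) = 54841/15145534902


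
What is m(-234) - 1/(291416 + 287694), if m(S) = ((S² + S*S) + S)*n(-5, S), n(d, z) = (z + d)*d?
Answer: 75624359183099/579110 ≈ 1.3059e+8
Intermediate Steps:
n(d, z) = d*(d + z) (n(d, z) = (d + z)*d = d*(d + z))
m(S) = (25 - 5*S)*(S + 2*S²) (m(S) = ((S² + S*S) + S)*(-5*(-5 + S)) = ((S² + S²) + S)*(25 - 5*S) = (2*S² + S)*(25 - 5*S) = (S + 2*S²)*(25 - 5*S) = (25 - 5*S)*(S + 2*S²))
m(-234) - 1/(291416 + 287694) = 5*(-234)*(1 + 2*(-234))*(5 - 1*(-234)) - 1/(291416 + 287694) = 5*(-234)*(1 - 468)*(5 + 234) - 1/579110 = 5*(-234)*(-467)*239 - 1*1/579110 = 130587210 - 1/579110 = 75624359183099/579110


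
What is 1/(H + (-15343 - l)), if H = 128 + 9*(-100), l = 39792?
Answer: -1/55907 ≈ -1.7887e-5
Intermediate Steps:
H = -772 (H = 128 - 900 = -772)
1/(H + (-15343 - l)) = 1/(-772 + (-15343 - 1*39792)) = 1/(-772 + (-15343 - 39792)) = 1/(-772 - 55135) = 1/(-55907) = -1/55907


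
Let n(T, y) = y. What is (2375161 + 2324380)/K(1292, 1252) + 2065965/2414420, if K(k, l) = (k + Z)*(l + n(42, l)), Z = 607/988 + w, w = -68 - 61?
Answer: 428946329182393/173761347000492 ≈ 2.4686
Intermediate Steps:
w = -129
Z = -126845/988 (Z = 607/988 - 129 = -126845/988 ≈ -128.39)
K(k, l) = 2*l*(-126845/988 + k) (K(k, l) = (k - 126845/988)*(l + l) = (-126845/988 + k)*(2*l) = 2*l*(-126845/988 + k))
(2375161 + 2324380)/K(1292, 1252) + 2065965/2414420 = (2375161 + 2324380)/(((1/494)*1252*(-126845 + 988*1292))) + 2065965/2414420 = 4699541/(((1/494)*1252*(-126845 + 1276496))) + 2065965*(1/2414420) = 4699541/(((1/494)*1252*1149651)) + 413193/482884 = 4699541/(719681526/247) + 413193/482884 = 4699541*(247/719681526) + 413193/482884 = 1160786627/719681526 + 413193/482884 = 428946329182393/173761347000492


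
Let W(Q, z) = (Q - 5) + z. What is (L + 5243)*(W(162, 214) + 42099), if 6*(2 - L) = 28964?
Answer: 53214910/3 ≈ 1.7738e+7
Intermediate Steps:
W(Q, z) = -5 + Q + z (W(Q, z) = (-5 + Q) + z = -5 + Q + z)
L = -14476/3 (L = 2 - ⅙*28964 = 2 - 14482/3 = -14476/3 ≈ -4825.3)
(L + 5243)*(W(162, 214) + 42099) = (-14476/3 + 5243)*((-5 + 162 + 214) + 42099) = 1253*(371 + 42099)/3 = (1253/3)*42470 = 53214910/3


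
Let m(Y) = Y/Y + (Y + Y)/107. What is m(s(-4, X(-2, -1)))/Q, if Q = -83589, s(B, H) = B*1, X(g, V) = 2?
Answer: -3/271031 ≈ -1.1069e-5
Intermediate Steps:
s(B, H) = B
m(Y) = 1 + 2*Y/107 (m(Y) = 1 + (2*Y)*(1/107) = 1 + 2*Y/107)
m(s(-4, X(-2, -1)))/Q = (1 + (2/107)*(-4))/(-83589) = (1 - 8/107)*(-1/83589) = (99/107)*(-1/83589) = -3/271031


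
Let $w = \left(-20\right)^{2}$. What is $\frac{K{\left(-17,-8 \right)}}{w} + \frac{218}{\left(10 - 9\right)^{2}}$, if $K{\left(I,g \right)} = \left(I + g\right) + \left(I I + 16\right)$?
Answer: $\frac{2187}{10} \approx 218.7$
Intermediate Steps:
$K{\left(I,g \right)} = 16 + I + g + I^{2}$ ($K{\left(I,g \right)} = \left(I + g\right) + \left(I^{2} + 16\right) = \left(I + g\right) + \left(16 + I^{2}\right) = 16 + I + g + I^{2}$)
$w = 400$
$\frac{K{\left(-17,-8 \right)}}{w} + \frac{218}{\left(10 - 9\right)^{2}} = \frac{16 - 17 - 8 + \left(-17\right)^{2}}{400} + \frac{218}{\left(10 - 9\right)^{2}} = \left(16 - 17 - 8 + 289\right) \frac{1}{400} + \frac{218}{1^{2}} = 280 \cdot \frac{1}{400} + \frac{218}{1} = \frac{7}{10} + 218 \cdot 1 = \frac{7}{10} + 218 = \frac{2187}{10}$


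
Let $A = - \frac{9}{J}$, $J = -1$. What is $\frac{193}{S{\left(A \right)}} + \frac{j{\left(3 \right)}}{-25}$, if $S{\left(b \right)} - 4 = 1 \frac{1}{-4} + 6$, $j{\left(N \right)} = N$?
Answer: $\frac{19183}{975} \approx 19.675$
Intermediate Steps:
$A = 9$ ($A = - \frac{9}{-1} = \left(-9\right) \left(-1\right) = 9$)
$S{\left(b \right)} = \frac{39}{4}$ ($S{\left(b \right)} = 4 + \left(1 \frac{1}{-4} + 6\right) = 4 + \left(1 \left(- \frac{1}{4}\right) + 6\right) = 4 + \left(- \frac{1}{4} + 6\right) = 4 + \frac{23}{4} = \frac{39}{4}$)
$\frac{193}{S{\left(A \right)}} + \frac{j{\left(3 \right)}}{-25} = \frac{193}{\frac{39}{4}} + \frac{3}{-25} = 193 \cdot \frac{4}{39} + 3 \left(- \frac{1}{25}\right) = \frac{772}{39} - \frac{3}{25} = \frac{19183}{975}$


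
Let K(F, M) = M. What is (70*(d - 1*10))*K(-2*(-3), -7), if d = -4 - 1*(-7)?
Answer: 3430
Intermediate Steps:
d = 3 (d = -4 + 7 = 3)
(70*(d - 1*10))*K(-2*(-3), -7) = (70*(3 - 1*10))*(-7) = (70*(3 - 10))*(-7) = (70*(-7))*(-7) = -490*(-7) = 3430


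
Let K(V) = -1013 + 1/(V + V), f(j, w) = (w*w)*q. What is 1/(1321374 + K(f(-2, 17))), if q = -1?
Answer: 578/763168657 ≈ 7.5737e-7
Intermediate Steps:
f(j, w) = -w² (f(j, w) = (w*w)*(-1) = w²*(-1) = -w²)
K(V) = -1013 + 1/(2*V)
1/(1321374 + K(f(-2, 17))) = 1/(1321374 + (-1013 + 1/(2*((-1*17²))))) = 1/(1321374 + (-1013 + 1/(2*((-1*289))))) = 1/(1321374 + (-1013 + (½)/(-289))) = 1/(1321374 + (-1013 + (½)*(-1/289))) = 1/(1321374 + (-1013 - 1/578)) = 1/(1321374 - 585515/578) = 1/(763168657/578) = 578/763168657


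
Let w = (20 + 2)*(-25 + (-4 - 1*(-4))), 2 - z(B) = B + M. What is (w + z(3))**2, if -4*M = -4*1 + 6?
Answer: 1212201/4 ≈ 3.0305e+5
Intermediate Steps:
M = -1/2 (M = -(-4*1 + 6)/4 = -(-4 + 6)/4 = -1/4*2 = -1/2 ≈ -0.50000)
z(B) = 5/2 - B (z(B) = 2 - (B - 1/2) = 2 - (-1/2 + B) = 2 + (1/2 - B) = 5/2 - B)
w = -550 (w = 22*(-25 + (-4 + 4)) = 22*(-25 + 0) = 22*(-25) = -550)
(w + z(3))**2 = (-550 + (5/2 - 1*3))**2 = (-550 + (5/2 - 3))**2 = (-550 - 1/2)**2 = (-1101/2)**2 = 1212201/4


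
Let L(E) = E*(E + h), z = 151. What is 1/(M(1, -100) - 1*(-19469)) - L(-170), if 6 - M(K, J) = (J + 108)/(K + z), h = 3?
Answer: -10504981341/370024 ≈ -28390.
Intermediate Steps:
M(K, J) = 6 - (108 + J)/(151 + K) (M(K, J) = 6 - (J + 108)/(K + 151) = 6 - (108 + J)/(151 + K))
L(E) = E*(3 + E) (L(E) = E*(E + 3) = E*(3 + E))
1/(M(1, -100) - 1*(-19469)) - L(-170) = 1/((798 - 1*(-100) + 6*1)/(151 + 1) - 1*(-19469)) - (-170)*(3 - 170) = 1/((798 + 100 + 6)/152 + 19469) - (-170)*(-167) = 1/((1/152)*904 + 19469) - 1*28390 = 1/(113/19 + 19469) - 28390 = 1/(370024/19) - 28390 = 19/370024 - 28390 = -10504981341/370024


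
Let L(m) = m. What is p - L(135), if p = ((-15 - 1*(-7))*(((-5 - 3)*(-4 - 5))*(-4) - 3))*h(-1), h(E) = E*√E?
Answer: -135 - 2328*I ≈ -135.0 - 2328.0*I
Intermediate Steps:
h(E) = E^(3/2)
p = -2328*I (p = ((-15 - 1*(-7))*(((-5 - 3)*(-4 - 5))*(-4) - 3))*(-1)^(3/2) = ((-15 + 7)*(-8*(-9)*(-4) - 3))*(-I) = (-8*(72*(-4) - 3))*(-I) = (-8*(-288 - 3))*(-I) = (-8*(-291))*(-I) = 2328*(-I) = -2328*I ≈ -2328.0*I)
p - L(135) = -2328*I - 1*135 = -2328*I - 135 = -135 - 2328*I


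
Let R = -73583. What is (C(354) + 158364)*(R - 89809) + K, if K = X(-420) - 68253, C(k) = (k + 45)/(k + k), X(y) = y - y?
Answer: -1526658690303/59 ≈ -2.5876e+10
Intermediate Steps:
X(y) = 0
C(k) = (45 + k)/(2*k) (C(k) = (45 + k)/((2*k)) = (45 + k)*(1/(2*k)) = (45 + k)/(2*k))
K = -68253 (K = 0 - 68253 = -68253)
(C(354) + 158364)*(R - 89809) + K = ((½)*(45 + 354)/354 + 158364)*(-73583 - 89809) - 68253 = ((½)*(1/354)*399 + 158364)*(-163392) - 68253 = (133/236 + 158364)*(-163392) - 68253 = (37374037/236)*(-163392) - 68253 = -1526654663376/59 - 68253 = -1526658690303/59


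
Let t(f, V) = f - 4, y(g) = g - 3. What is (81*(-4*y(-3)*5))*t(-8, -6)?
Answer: -116640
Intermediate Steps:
y(g) = -3 + g
t(f, V) = -4 + f
(81*(-4*y(-3)*5))*t(-8, -6) = (81*(-4*(-3 - 3)*5))*(-4 - 8) = (81*(-4*(-6)*5))*(-12) = (81*(24*5))*(-12) = (81*120)*(-12) = 9720*(-12) = -116640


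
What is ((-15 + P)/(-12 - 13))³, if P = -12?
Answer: 19683/15625 ≈ 1.2597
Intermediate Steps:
((-15 + P)/(-12 - 13))³ = ((-15 - 12)/(-12 - 13))³ = (-27/(-25))³ = (-27*(-1/25))³ = (27/25)³ = 19683/15625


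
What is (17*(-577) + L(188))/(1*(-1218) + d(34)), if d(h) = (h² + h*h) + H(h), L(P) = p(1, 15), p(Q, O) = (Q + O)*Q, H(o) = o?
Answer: -9793/1128 ≈ -8.6817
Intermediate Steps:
p(Q, O) = Q*(O + Q) (p(Q, O) = (O + Q)*Q = Q*(O + Q))
L(P) = 16 (L(P) = 1*(15 + 1) = 1*16 = 16)
d(h) = h + 2*h² (d(h) = (h² + h*h) + h = (h² + h²) + h = 2*h² + h = h + 2*h²)
(17*(-577) + L(188))/(1*(-1218) + d(34)) = (17*(-577) + 16)/(1*(-1218) + 34*(1 + 2*34)) = (-9809 + 16)/(-1218 + 34*(1 + 68)) = -9793/(-1218 + 34*69) = -9793/(-1218 + 2346) = -9793/1128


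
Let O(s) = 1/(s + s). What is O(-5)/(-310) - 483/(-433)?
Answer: 1497733/1342300 ≈ 1.1158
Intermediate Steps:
O(s) = 1/(2*s)
O(-5)/(-310) - 483/(-433) = ((½)/(-5))/(-310) - 483/(-433) = ((½)*(-⅕))*(-1/310) - 483*(-1/433) = -⅒*(-1/310) + 483/433 = 1/3100 + 483/433 = 1497733/1342300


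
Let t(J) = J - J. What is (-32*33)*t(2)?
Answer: 0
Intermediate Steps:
t(J) = 0
(-32*33)*t(2) = -32*33*0 = -1056*0 = 0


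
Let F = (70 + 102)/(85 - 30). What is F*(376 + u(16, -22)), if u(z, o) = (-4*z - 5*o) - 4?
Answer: 6536/5 ≈ 1307.2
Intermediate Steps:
F = 172/55 ≈ 3.1273
u(z, o) = -4 - 5*o - 4*z (u(z, o) = (-5*o - 4*z) - 4 = -4 - 5*o - 4*z)
F*(376 + u(16, -22)) = 172*(376 + (-4 - 5*(-22) - 4*16))/55 = 172*(376 + (-4 + 110 - 64))/55 = 172*(376 + 42)/55 = (172/55)*418 = 6536/5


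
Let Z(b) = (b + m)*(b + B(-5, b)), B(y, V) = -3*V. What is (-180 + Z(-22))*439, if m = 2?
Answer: -465340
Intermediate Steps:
Z(b) = -2*b*(2 + b) (Z(b) = (b + 2)*(b - 3*b) = (2 + b)*(-2*b) = -2*b*(2 + b))
(-180 + Z(-22))*439 = (-180 + 2*(-22)*(-2 - 1*(-22)))*439 = (-180 + 2*(-22)*(-2 + 22))*439 = (-180 + 2*(-22)*20)*439 = (-180 - 880)*439 = -1060*439 = -465340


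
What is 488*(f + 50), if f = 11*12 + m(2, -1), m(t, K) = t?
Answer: 89792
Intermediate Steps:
f = 134 (f = 11*12 + 2 = 132 + 2 = 134)
488*(f + 50) = 488*(134 + 50) = 488*184 = 89792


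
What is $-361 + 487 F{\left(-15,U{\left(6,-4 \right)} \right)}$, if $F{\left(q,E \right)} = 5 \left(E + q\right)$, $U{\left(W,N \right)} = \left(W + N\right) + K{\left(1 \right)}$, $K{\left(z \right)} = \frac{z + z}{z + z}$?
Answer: $-29581$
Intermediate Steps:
$K{\left(z \right)} = 1$ ($K{\left(z \right)} = \frac{2 z}{2 z} = 2 z \frac{1}{2 z} = 1$)
$U{\left(W,N \right)} = 1 + N + W$ ($U{\left(W,N \right)} = \left(W + N\right) + 1 = \left(N + W\right) + 1 = 1 + N + W$)
$F{\left(q,E \right)} = 5 E + 5 q$
$-361 + 487 F{\left(-15,U{\left(6,-4 \right)} \right)} = -361 + 487 \left(5 \left(1 - 4 + 6\right) + 5 \left(-15\right)\right) = -361 + 487 \left(5 \cdot 3 - 75\right) = -361 + 487 \left(15 - 75\right) = -361 + 487 \left(-60\right) = -361 - 29220 = -29581$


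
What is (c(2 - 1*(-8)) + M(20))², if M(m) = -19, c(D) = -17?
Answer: 1296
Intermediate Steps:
(c(2 - 1*(-8)) + M(20))² = (-17 - 19)² = (-36)² = 1296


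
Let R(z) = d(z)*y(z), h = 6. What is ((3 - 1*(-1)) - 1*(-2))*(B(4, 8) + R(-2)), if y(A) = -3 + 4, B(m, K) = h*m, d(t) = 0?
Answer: 144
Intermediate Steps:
B(m, K) = 6*m
y(A) = 1
R(z) = 0 (R(z) = 0*1 = 0)
((3 - 1*(-1)) - 1*(-2))*(B(4, 8) + R(-2)) = ((3 - 1*(-1)) - 1*(-2))*(6*4 + 0) = ((3 + 1) + 2)*(24 + 0) = (4 + 2)*24 = 6*24 = 144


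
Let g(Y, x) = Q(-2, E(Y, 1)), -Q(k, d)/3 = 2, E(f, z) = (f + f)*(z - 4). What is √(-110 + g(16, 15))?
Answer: 2*I*√29 ≈ 10.77*I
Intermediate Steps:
E(f, z) = 2*f*(-4 + z) (E(f, z) = (2*f)*(-4 + z) = 2*f*(-4 + z))
Q(k, d) = -6 (Q(k, d) = -3*2 = -6)
g(Y, x) = -6
√(-110 + g(16, 15)) = √(-110 - 6) = √(-116) = 2*I*√29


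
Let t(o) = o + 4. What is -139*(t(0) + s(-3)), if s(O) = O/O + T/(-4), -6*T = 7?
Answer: -17653/24 ≈ -735.54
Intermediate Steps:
T = -7/6 (T = -⅙*7 = -7/6 ≈ -1.1667)
t(o) = 4 + o
s(O) = 31/24 (s(O) = O/O - 7/6/(-4) = 1 - 7/6*(-¼) = 1 + 7/24 = 31/24)
-139*(t(0) + s(-3)) = -139*((4 + 0) + 31/24) = -139*(4 + 31/24) = -139*127/24 = -17653/24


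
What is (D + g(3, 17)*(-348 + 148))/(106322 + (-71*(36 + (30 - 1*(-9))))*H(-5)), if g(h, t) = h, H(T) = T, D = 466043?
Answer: 465443/132947 ≈ 3.5010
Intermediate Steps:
(D + g(3, 17)*(-348 + 148))/(106322 + (-71*(36 + (30 - 1*(-9))))*H(-5)) = (466043 + 3*(-348 + 148))/(106322 - 71*(36 + (30 - 1*(-9)))*(-5)) = (466043 + 3*(-200))/(106322 - 71*(36 + (30 + 9))*(-5)) = (466043 - 600)/(106322 - 71*(36 + 39)*(-5)) = 465443/(106322 - 71*75*(-5)) = 465443/(106322 - 5325*(-5)) = 465443/(106322 + 26625) = 465443/132947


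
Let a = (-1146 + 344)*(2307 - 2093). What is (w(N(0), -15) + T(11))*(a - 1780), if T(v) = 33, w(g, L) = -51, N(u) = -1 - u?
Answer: 3121344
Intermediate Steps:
a = -171628 (a = -802*214 = -171628)
(w(N(0), -15) + T(11))*(a - 1780) = (-51 + 33)*(-171628 - 1780) = -18*(-173408) = 3121344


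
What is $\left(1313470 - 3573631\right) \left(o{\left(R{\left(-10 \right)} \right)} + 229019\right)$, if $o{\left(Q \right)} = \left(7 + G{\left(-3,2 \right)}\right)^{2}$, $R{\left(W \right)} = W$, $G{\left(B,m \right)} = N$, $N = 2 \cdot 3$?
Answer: $-518001779268$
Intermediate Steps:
$N = 6$
$G{\left(B,m \right)} = 6$
$o{\left(Q \right)} = 169$ ($o{\left(Q \right)} = \left(7 + 6\right)^{2} = 13^{2} = 169$)
$\left(1313470 - 3573631\right) \left(o{\left(R{\left(-10 \right)} \right)} + 229019\right) = \left(1313470 - 3573631\right) \left(169 + 229019\right) = \left(-2260161\right) 229188 = -518001779268$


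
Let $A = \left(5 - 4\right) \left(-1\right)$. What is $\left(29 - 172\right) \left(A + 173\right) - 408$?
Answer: $-25004$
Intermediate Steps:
$A = -1$ ($A = 1 \left(-1\right) = -1$)
$\left(29 - 172\right) \left(A + 173\right) - 408 = \left(29 - 172\right) \left(-1 + 173\right) - 408 = \left(-143\right) 172 - 408 = -24596 - 408 = -25004$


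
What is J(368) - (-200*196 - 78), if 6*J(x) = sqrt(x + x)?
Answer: 39278 + 2*sqrt(46)/3 ≈ 39283.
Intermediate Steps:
J(x) = sqrt(2)*sqrt(x)/6 (J(x) = sqrt(x + x)/6 = sqrt(2*x)/6 = (sqrt(2)*sqrt(x))/6 = sqrt(2)*sqrt(x)/6)
J(368) - (-200*196 - 78) = sqrt(2)*sqrt(368)/6 - (-200*196 - 78) = sqrt(2)*(4*sqrt(23))/6 - (-39200 - 78) = 2*sqrt(46)/3 - 1*(-39278) = 2*sqrt(46)/3 + 39278 = 39278 + 2*sqrt(46)/3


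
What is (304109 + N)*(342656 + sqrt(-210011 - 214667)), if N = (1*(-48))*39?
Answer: 103563321472 + 302237*I*sqrt(424678) ≈ 1.0356e+11 + 1.9696e+8*I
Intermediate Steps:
N = -1872 (N = -48*39 = -1872)
(304109 + N)*(342656 + sqrt(-210011 - 214667)) = (304109 - 1872)*(342656 + sqrt(-210011 - 214667)) = 302237*(342656 + sqrt(-424678)) = 302237*(342656 + I*sqrt(424678)) = 103563321472 + 302237*I*sqrt(424678)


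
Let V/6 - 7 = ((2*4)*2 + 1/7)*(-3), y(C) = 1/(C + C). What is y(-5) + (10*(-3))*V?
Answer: 521993/70 ≈ 7457.0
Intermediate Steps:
y(C) = 1/(2*C)
V = -1740/7 (V = 42 + 6*(((2*4)*2 + 1/7)*(-3)) = 42 + 6*((8*2 + 1/7)*(-3)) = 42 + 6*((16 + 1/7)*(-3)) = 42 + 6*((113/7)*(-3)) = 42 + 6*(-339/7) = 42 - 2034/7 = -1740/7 ≈ -248.57)
y(-5) + (10*(-3))*V = (1/2)/(-5) + (10*(-3))*(-1740/7) = (1/2)*(-1/5) - 30*(-1740/7) = -1/10 + 52200/7 = 521993/70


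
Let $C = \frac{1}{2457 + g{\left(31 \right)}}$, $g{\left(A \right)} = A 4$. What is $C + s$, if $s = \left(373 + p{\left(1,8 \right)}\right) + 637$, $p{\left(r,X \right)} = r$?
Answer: $\frac{2609392}{2581} \approx 1011.0$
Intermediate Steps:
$g{\left(A \right)} = 4 A$
$s = 1011$ ($s = \left(373 + 1\right) + 637 = 374 + 637 = 1011$)
$C = \frac{1}{2581}$ ($C = \frac{1}{2457 + 4 \cdot 31} = \frac{1}{2457 + 124} = \frac{1}{2581} \approx 0.00038745$)
$C + s = \frac{1}{2581} + 1011 = \frac{2609392}{2581}$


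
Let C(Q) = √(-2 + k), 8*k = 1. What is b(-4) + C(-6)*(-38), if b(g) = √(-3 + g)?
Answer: I*(√7 - 19*√30/2) ≈ -49.388*I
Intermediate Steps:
k = ⅛ (k = (⅛)*1 = ⅛ ≈ 0.12500)
C(Q) = I*√30/4 (C(Q) = √(-2 + ⅛) = √(-15/8) = I*√30/4)
b(-4) + C(-6)*(-38) = √(-3 - 4) + (I*√30/4)*(-38) = √(-7) - 19*I*√30/2 = I*√7 - 19*I*√30/2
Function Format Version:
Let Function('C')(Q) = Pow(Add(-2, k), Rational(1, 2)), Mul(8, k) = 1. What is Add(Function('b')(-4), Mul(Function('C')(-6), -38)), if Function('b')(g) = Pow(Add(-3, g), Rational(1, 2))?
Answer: Mul(I, Add(Pow(7, Rational(1, 2)), Mul(Rational(-19, 2), Pow(30, Rational(1, 2))))) ≈ Mul(-49.388, I)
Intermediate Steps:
k = Rational(1, 8) (k = Mul(Rational(1, 8), 1) = Rational(1, 8) ≈ 0.12500)
Function('C')(Q) = Mul(Rational(1, 4), I, Pow(30, Rational(1, 2))) (Function('C')(Q) = Pow(Add(-2, Rational(1, 8)), Rational(1, 2)) = Pow(Rational(-15, 8), Rational(1, 2)) = Mul(Rational(1, 4), I, Pow(30, Rational(1, 2))))
Add(Function('b')(-4), Mul(Function('C')(-6), -38)) = Add(Pow(Add(-3, -4), Rational(1, 2)), Mul(Mul(Rational(1, 4), I, Pow(30, Rational(1, 2))), -38)) = Add(Pow(-7, Rational(1, 2)), Mul(Rational(-19, 2), I, Pow(30, Rational(1, 2)))) = Add(Mul(I, Pow(7, Rational(1, 2))), Mul(Rational(-19, 2), I, Pow(30, Rational(1, 2))))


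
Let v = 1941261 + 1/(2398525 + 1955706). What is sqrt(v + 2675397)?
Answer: sqrt(87528731445448425769)/4354231 ≈ 2148.6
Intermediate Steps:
v = 8452698825292/4354231 (v = 1941261 + 1/4354231 = 8452698825292/4354231 ≈ 1.9413e+6)
sqrt(v + 2675397) = sqrt(8452698825292/4354231 + 2675397) = sqrt(20101995379999/4354231) = sqrt(87528731445448425769)/4354231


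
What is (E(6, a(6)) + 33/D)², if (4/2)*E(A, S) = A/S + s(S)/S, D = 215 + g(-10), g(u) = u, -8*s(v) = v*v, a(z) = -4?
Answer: 19321/168100 ≈ 0.11494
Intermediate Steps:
s(v) = -v²/8 (s(v) = -v*v/8 = -v²/8)
D = 205 (D = 215 - 10 = 205)
E(A, S) = -S/16 + A/(2*S) (E(A, S) = (A/S + (-S²/8)/S)/2 = (A/S - S/8)/2 = (-S/8 + A/S)/2 = -S/16 + A/(2*S))
(E(6, a(6)) + 33/D)² = ((-1/16*(-4) + (½)*6/(-4)) + 33/205)² = ((¼ + (½)*6*(-¼)) + 33*(1/205))² = ((¼ - ¾) + 33/205)² = (-½ + 33/205)² = (-139/410)² = 19321/168100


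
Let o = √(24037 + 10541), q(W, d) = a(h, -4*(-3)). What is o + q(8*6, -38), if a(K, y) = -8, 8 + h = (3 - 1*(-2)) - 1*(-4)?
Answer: -8 + 3*√3842 ≈ 177.95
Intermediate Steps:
h = 1 (h = -8 + ((3 - 1*(-2)) - 1*(-4)) = -8 + ((3 + 2) + 4) = -8 + (5 + 4) = -8 + 9 = 1)
q(W, d) = -8
o = 3*√3842 (o = √34578 = 3*√3842 ≈ 185.95)
o + q(8*6, -38) = 3*√3842 - 8 = -8 + 3*√3842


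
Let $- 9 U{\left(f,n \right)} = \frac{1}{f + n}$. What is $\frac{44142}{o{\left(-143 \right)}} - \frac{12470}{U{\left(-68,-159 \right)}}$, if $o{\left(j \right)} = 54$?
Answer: $- \frac{229278533}{9} \approx -2.5475 \cdot 10^{7}$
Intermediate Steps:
$U{\left(f,n \right)} = - \frac{1}{9 \left(f + n\right)}$
$\frac{44142}{o{\left(-143 \right)}} - \frac{12470}{U{\left(-68,-159 \right)}} = \frac{44142}{54} - \frac{12470}{\left(-1\right) \frac{1}{9 \left(-68\right) + 9 \left(-159\right)}} = 44142 \cdot \frac{1}{54} - \frac{12470}{\left(-1\right) \frac{1}{-612 - 1431}} = \frac{7357}{9} - \frac{12470}{\left(-1\right) \frac{1}{-2043}} = \frac{7357}{9} - \frac{12470}{\left(-1\right) \left(- \frac{1}{2043}\right)} = \frac{7357}{9} - 12470 \frac{1}{\frac{1}{2043}} = \frac{7357}{9} - 25476210 = - \frac{229278533}{9}$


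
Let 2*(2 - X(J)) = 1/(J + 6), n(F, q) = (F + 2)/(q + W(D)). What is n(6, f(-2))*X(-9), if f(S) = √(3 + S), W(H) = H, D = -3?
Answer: -26/3 ≈ -8.6667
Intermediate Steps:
n(F, q) = (2 + F)/(-3 + q) (n(F, q) = (F + 2)/(q - 3) = (2 + F)/(-3 + q))
X(J) = 2 - 1/(2*(6 + J)) (X(J) = 2 - 1/(2*(J + 6)) = 2 - 1/(2*(6 + J)))
n(6, f(-2))*X(-9) = ((2 + 6)/(-3 + √(3 - 2)))*((23 + 4*(-9))/(2*(6 - 9))) = (8/(-3 + √1))*((½)*(23 - 36)/(-3)) = (8/(-3 + 1))*((½)*(-⅓)*(-13)) = (8/(-2))*(13/6) = -½*8*(13/6) = -4*13/6 = -26/3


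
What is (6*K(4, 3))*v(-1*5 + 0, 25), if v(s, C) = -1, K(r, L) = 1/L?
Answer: -2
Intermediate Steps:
(6*K(4, 3))*v(-1*5 + 0, 25) = (6/3)*(-1) = (6*(⅓))*(-1) = 2*(-1) = -2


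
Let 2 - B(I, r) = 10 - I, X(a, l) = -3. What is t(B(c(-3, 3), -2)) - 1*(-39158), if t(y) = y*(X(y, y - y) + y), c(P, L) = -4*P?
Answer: 39162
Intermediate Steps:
B(I, r) = -8 + I (B(I, r) = 2 - (10 - I) = 2 + (-10 + I) = -8 + I)
t(y) = y*(-3 + y)
t(B(c(-3, 3), -2)) - 1*(-39158) = (-8 - 4*(-3))*(-3 + (-8 - 4*(-3))) - 1*(-39158) = (-8 + 12)*(-3 + (-8 + 12)) + 39158 = 4*(-3 + 4) + 39158 = 4*1 + 39158 = 4 + 39158 = 39162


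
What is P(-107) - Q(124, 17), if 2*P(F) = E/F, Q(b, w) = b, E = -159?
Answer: -26377/214 ≈ -123.26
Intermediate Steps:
P(F) = -159/(2*F) (P(F) = (-159/F)/2 = -159/(2*F))
P(-107) - Q(124, 17) = -159/2/(-107) - 1*124 = -159/2*(-1/107) - 124 = 159/214 - 124 = -26377/214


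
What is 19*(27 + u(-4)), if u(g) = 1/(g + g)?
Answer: 4085/8 ≈ 510.63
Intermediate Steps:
u(g) = 1/(2*g)
19*(27 + u(-4)) = 19*(27 + (½)/(-4)) = 19*(27 + (½)*(-¼)) = 19*(27 - ⅛) = 19*(215/8) = 4085/8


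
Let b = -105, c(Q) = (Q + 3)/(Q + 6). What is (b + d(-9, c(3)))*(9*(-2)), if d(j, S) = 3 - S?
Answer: 1848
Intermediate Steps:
c(Q) = (3 + Q)/(6 + Q)
(b + d(-9, c(3)))*(9*(-2)) = (-105 + (3 - (3 + 3)/(6 + 3)))*(9*(-2)) = (-105 + (3 - 6/9))*(-18) = (-105 + (3 - 1*⅔))*(-18) = (-105 + (3 - ⅔))*(-18) = (-105 + 7/3)*(-18) = -308/3*(-18) = 1848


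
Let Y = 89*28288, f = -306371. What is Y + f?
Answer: 2211261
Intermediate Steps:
Y = 2517632
Y + f = 2517632 - 306371 = 2211261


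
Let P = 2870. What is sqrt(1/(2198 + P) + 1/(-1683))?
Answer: I*sqrt(802004665)/1421574 ≈ 0.019921*I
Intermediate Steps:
sqrt(1/(2198 + P) + 1/(-1683)) = sqrt(1/(2198 + 2870) + 1/(-1683)) = sqrt(1/5068 - 1/1683) = sqrt(-3385/8529444) = I*sqrt(802004665)/1421574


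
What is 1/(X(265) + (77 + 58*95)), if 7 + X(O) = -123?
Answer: 1/5457 ≈ 0.00018325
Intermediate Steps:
X(O) = -130 (X(O) = -7 - 123 = -130)
1/(X(265) + (77 + 58*95)) = 1/(-130 + (77 + 58*95)) = 1/(-130 + (77 + 5510)) = 1/(-130 + 5587) = 1/5457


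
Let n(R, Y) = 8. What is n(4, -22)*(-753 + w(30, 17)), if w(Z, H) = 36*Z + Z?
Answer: 2856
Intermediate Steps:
w(Z, H) = 37*Z
n(4, -22)*(-753 + w(30, 17)) = 8*(-753 + 37*30) = 8*(-753 + 1110) = 8*357 = 2856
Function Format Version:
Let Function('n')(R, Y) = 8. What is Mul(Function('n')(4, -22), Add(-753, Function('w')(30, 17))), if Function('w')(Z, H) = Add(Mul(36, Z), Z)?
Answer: 2856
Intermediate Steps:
Function('w')(Z, H) = Mul(37, Z)
Mul(Function('n')(4, -22), Add(-753, Function('w')(30, 17))) = Mul(8, Add(-753, Mul(37, 30))) = Mul(8, Add(-753, 1110)) = Mul(8, 357) = 2856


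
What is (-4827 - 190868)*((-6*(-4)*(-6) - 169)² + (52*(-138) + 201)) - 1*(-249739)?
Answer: -17806821091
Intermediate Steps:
(-4827 - 190868)*((-6*(-4)*(-6) - 169)² + (52*(-138) + 201)) - 1*(-249739) = -195695*((24*(-6) - 169)² + (-7176 + 201)) + 249739 = -195695*((-144 - 169)² - 6975) + 249739 = -195695*((-313)² - 6975) + 249739 = -195695*(97969 - 6975) + 249739 = -195695*90994 + 249739 = -17807070830 + 249739 = -17806821091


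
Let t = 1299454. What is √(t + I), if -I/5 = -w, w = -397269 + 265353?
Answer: √639874 ≈ 799.92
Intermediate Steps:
w = -131916
I = -659580 (I = -(-5)*(-131916) = -5*131916 = -659580)
√(t + I) = √(1299454 - 659580) = √639874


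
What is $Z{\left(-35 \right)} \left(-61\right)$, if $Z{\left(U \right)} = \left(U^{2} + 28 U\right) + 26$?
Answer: $-16531$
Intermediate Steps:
$Z{\left(U \right)} = 26 + U^{2} + 28 U$
$Z{\left(-35 \right)} \left(-61\right) = \left(26 + \left(-35\right)^{2} + 28 \left(-35\right)\right) \left(-61\right) = \left(26 + 1225 - 980\right) \left(-61\right) = 271 \left(-61\right) = -16531$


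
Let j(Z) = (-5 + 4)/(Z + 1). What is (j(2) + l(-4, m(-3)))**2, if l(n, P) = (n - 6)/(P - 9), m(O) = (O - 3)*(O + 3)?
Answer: 49/81 ≈ 0.60494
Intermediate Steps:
j(Z) = -1/(1 + Z)
m(O) = (-3 + O)*(3 + O)
l(n, P) = (-6 + n)/(-9 + P)
(j(2) + l(-4, m(-3)))**2 = (-1/(1 + 2) + (-6 - 4)/(-9 + (-9 + (-3)**2)))**2 = (-1/3 - 10/(-9 + (-9 + 9)))**2 = (-1*1/3 - 10/(-9 + 0))**2 = (-1/3 - 10/(-9))**2 = (-1/3 - 1/9*(-10))**2 = (-1/3 + 10/9)**2 = (7/9)**2 = 49/81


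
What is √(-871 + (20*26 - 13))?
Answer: 2*I*√91 ≈ 19.079*I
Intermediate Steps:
√(-871 + (20*26 - 13)) = √(-871 + (520 - 13)) = √(-871 + 507) = √(-364) = 2*I*√91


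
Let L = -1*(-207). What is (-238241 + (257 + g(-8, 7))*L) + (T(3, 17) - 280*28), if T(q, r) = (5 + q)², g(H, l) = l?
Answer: -191369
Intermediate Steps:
L = 207
(-238241 + (257 + g(-8, 7))*L) + (T(3, 17) - 280*28) = (-238241 + (257 + 7)*207) + ((5 + 3)² - 280*28) = (-238241 + 264*207) + (8² - 7840) = (-238241 + 54648) + (64 - 7840) = -183593 - 7776 = -191369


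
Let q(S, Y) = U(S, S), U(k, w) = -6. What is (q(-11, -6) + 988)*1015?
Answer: 996730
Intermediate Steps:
q(S, Y) = -6
(q(-11, -6) + 988)*1015 = (-6 + 988)*1015 = 982*1015 = 996730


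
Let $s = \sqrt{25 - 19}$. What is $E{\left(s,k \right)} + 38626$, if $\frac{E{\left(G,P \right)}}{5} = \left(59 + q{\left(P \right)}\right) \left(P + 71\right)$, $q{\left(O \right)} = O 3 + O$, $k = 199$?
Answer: $1192876$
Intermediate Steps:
$q{\left(O \right)} = 4 O$ ($q{\left(O \right)} = 3 O + O = 4 O$)
$s = \sqrt{6} \approx 2.4495$
$E{\left(G,P \right)} = 5 \left(59 + 4 P\right) \left(71 + P\right)$ ($E{\left(G,P \right)} = 5 \left(59 + 4 P\right) \left(P + 71\right) = 5 \left(59 + 4 P\right) \left(71 + P\right)$)
$E{\left(s,k \right)} + 38626 = \left(20945 + 20 \cdot 199^{2} + 1715 \cdot 199\right) + 38626 = \left(20945 + 20 \cdot 39601 + 341285\right) + 38626 = \left(20945 + 792020 + 341285\right) + 38626 = 1154250 + 38626 = 1192876$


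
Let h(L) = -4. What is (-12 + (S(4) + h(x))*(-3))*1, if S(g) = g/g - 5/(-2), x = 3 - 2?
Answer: -21/2 ≈ -10.500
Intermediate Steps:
x = 1
S(g) = 7/2 (S(g) = 1 - 5*(-1/2) = 1 + 5/2 = 7/2)
(-12 + (S(4) + h(x))*(-3))*1 = (-12 + (7/2 - 4)*(-3))*1 = (-12 - 1/2*(-3))*1 = (-12 + 3/2)*1 = -21/2*1 = -21/2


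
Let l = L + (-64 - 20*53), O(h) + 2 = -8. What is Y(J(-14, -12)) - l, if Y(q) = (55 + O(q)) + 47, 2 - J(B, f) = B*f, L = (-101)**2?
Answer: -8985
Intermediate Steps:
O(h) = -10 (O(h) = -2 - 8 = -10)
L = 10201
J(B, f) = 2 - B*f
Y(q) = 92 (Y(q) = (55 - 10) + 47 = 45 + 47 = 92)
l = 9077 (l = 10201 + (-64 - 20*53) = 10201 + (-64 - 1060) = 10201 - 1124 = 9077)
Y(J(-14, -12)) - l = 92 - 1*9077 = 92 - 9077 = -8985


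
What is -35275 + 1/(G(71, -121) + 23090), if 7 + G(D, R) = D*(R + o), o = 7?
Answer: -528736974/14989 ≈ -35275.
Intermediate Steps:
G(D, R) = -7 + D*(7 + R) (G(D, R) = -7 + D*(R + 7) = -7 + D*(7 + R))
-35275 + 1/(G(71, -121) + 23090) = -35275 + 1/((-7 + 7*71 + 71*(-121)) + 23090) = -35275 + 1/((-7 + 497 - 8591) + 23090) = -35275 + 1/(-8101 + 23090) = -35275 + 1/14989 = -528736974/14989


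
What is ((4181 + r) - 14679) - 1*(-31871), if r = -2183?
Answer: 19190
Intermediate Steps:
((4181 + r) - 14679) - 1*(-31871) = ((4181 - 2183) - 14679) - 1*(-31871) = (1998 - 14679) + 31871 = -12681 + 31871 = 19190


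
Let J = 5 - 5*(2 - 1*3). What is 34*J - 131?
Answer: 209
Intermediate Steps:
J = 10 (J = 5 - 5*(2 - 3) = 5 - 5*(-1) = 5 + 5 = 10)
34*J - 131 = 34*10 - 131 = 340 - 131 = 209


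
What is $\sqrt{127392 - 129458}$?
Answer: $i \sqrt{2066} \approx 45.453 i$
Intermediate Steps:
$\sqrt{127392 - 129458} = \sqrt{-2066} = i \sqrt{2066}$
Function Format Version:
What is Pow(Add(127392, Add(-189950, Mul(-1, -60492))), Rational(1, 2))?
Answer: Mul(I, Pow(2066, Rational(1, 2))) ≈ Mul(45.453, I)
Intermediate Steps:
Pow(Add(127392, Add(-189950, Mul(-1, -60492))), Rational(1, 2)) = Pow(Add(127392, Add(-189950, 60492)), Rational(1, 2)) = Pow(Add(127392, -129458), Rational(1, 2)) = Pow(-2066, Rational(1, 2)) = Mul(I, Pow(2066, Rational(1, 2)))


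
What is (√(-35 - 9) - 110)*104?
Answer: -11440 + 208*I*√11 ≈ -11440.0 + 689.86*I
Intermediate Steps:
(√(-35 - 9) - 110)*104 = (√(-44) - 110)*104 = (2*I*√11 - 110)*104 = (-110 + 2*I*√11)*104 = -11440 + 208*I*√11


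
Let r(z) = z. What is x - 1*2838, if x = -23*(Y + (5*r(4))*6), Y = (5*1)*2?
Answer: -5828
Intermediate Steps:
Y = 10 (Y = 5*2 = 10)
x = -2990 (x = -23*(10 + (5*4)*6) = -23*(10 + 20*6) = -23*(10 + 120) = -23*130 = -2990)
x - 1*2838 = -2990 - 1*2838 = -2990 - 2838 = -5828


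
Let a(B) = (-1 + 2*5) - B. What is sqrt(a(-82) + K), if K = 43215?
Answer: sqrt(43306) ≈ 208.10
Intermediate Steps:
a(B) = 9 - B (a(B) = (-1 + 10) - B = 9 - B)
sqrt(a(-82) + K) = sqrt((9 - 1*(-82)) + 43215) = sqrt((9 + 82) + 43215) = sqrt(91 + 43215) = sqrt(43306)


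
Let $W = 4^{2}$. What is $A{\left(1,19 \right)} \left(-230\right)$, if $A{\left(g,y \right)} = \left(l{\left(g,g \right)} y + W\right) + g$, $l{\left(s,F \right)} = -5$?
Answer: $17940$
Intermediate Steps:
$W = 16$
$A{\left(g,y \right)} = 16 + g - 5 y$ ($A{\left(g,y \right)} = \left(- 5 y + 16\right) + g = \left(16 - 5 y\right) + g = 16 + g - 5 y$)
$A{\left(1,19 \right)} \left(-230\right) = \left(16 + 1 - 95\right) \left(-230\right) = \left(-78\right) \left(-230\right) = 17940$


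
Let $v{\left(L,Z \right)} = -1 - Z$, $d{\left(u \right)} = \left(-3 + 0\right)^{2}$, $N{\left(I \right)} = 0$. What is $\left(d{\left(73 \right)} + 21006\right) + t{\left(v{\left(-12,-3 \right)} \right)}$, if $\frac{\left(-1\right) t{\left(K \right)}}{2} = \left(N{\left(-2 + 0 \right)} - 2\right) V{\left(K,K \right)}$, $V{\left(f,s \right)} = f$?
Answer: $21023$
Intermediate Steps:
$d{\left(u \right)} = 9$ ($d{\left(u \right)} = \left(-3\right)^{2} = 9$)
$t{\left(K \right)} = 4 K$ ($t{\left(K \right)} = - 2 \left(0 - 2\right) K = - 2 \left(- 2 K\right) = 4 K$)
$\left(d{\left(73 \right)} + 21006\right) + t{\left(v{\left(-12,-3 \right)} \right)} = \left(9 + 21006\right) + 4 \left(-1 - -3\right) = 21015 + 4 \left(-1 + 3\right) = 21015 + 4 \cdot 2 = 21015 + 8 = 21023$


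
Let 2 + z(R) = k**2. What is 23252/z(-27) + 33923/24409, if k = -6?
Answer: 284355725/414953 ≈ 685.27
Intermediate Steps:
z(R) = 34 (z(R) = -2 + (-6)**2 = -2 + 36 = 34)
23252/z(-27) + 33923/24409 = 23252/34 + 33923/24409 = 23252*(1/34) + 33923*(1/24409) = 11626/17 + 33923/24409 = 284355725/414953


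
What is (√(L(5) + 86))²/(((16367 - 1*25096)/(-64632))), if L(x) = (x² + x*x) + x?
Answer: 9113112/8729 ≈ 1044.0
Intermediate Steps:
L(x) = x + 2*x² (L(x) = (x² + x²) + x = 2*x² + x = x + 2*x²)
(√(L(5) + 86))²/(((16367 - 1*25096)/(-64632))) = (√(5*(1 + 2*5) + 86))²/(((16367 - 1*25096)/(-64632))) = (√(5*(1 + 10) + 86))²/(((16367 - 25096)*(-1/64632))) = (√(5*11 + 86))²/((-8729*(-1/64632))) = (√(55 + 86))²/(8729/64632) = (√141)²*(64632/8729) = 141*(64632/8729) = 9113112/8729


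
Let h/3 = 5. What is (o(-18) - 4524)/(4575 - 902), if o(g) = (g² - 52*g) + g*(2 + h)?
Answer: -3570/3673 ≈ -0.97196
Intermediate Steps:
h = 15 (h = 3*5 = 15)
o(g) = g² - 35*g (o(g) = (g² - 52*g) + g*(2 + 15) = (g² - 52*g) + g*17 = (g² - 52*g) + 17*g = g² - 35*g)
(o(-18) - 4524)/(4575 - 902) = (-18*(-35 - 18) - 4524)/(4575 - 902) = (-18*(-53) - 4524)/3673 = (954 - 4524)*(1/3673) = -3570*1/3673 = -3570/3673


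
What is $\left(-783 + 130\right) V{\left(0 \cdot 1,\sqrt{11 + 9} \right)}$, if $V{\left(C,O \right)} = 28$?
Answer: $-18284$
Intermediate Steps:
$\left(-783 + 130\right) V{\left(0 \cdot 1,\sqrt{11 + 9} \right)} = \left(-783 + 130\right) 28 = \left(-653\right) 28 = -18284$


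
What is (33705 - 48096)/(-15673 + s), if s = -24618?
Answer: 14391/40291 ≈ 0.35718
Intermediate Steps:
(33705 - 48096)/(-15673 + s) = (33705 - 48096)/(-15673 - 24618) = -14391/(-40291) = -14391*(-1/40291) = 14391/40291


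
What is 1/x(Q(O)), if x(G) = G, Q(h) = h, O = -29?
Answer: -1/29 ≈ -0.034483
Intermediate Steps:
1/x(Q(O)) = 1/(-29) = -1/29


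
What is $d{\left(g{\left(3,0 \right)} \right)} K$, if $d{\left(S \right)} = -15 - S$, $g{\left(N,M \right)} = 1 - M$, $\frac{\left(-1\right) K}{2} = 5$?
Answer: $160$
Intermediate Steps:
$K = -10$ ($K = \left(-2\right) 5 = -10$)
$d{\left(g{\left(3,0 \right)} \right)} K = \left(-15 - \left(1 - 0\right)\right) \left(-10\right) = \left(-15 - \left(1 + 0\right)\right) \left(-10\right) = \left(-15 - 1\right) \left(-10\right) = \left(-16\right) \left(-10\right) = 160$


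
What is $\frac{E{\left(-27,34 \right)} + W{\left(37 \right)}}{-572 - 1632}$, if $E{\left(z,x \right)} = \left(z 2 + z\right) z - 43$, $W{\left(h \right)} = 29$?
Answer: $- \frac{2173}{2204} \approx -0.98593$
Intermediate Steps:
$E{\left(z,x \right)} = -43 + 3 z^{2}$ ($E{\left(z,x \right)} = \left(2 z + z\right) z - 43 = 3 z z - 43 = 3 z^{2} - 43 = -43 + 3 z^{2}$)
$\frac{E{\left(-27,34 \right)} + W{\left(37 \right)}}{-572 - 1632} = \frac{\left(-43 + 3 \left(-27\right)^{2}\right) + 29}{-572 - 1632} = \frac{\left(-43 + 3 \cdot 729\right) + 29}{-2204} = \left(\left(-43 + 2187\right) + 29\right) \left(- \frac{1}{2204}\right) = \left(2144 + 29\right) \left(- \frac{1}{2204}\right) = 2173 \left(- \frac{1}{2204}\right) = - \frac{2173}{2204}$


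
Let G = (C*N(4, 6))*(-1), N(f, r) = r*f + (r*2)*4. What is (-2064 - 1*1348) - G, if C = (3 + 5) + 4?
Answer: -2548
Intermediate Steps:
N(f, r) = 8*r + f*r (N(f, r) = f*r + (2*r)*4 = f*r + 8*r = 8*r + f*r)
C = 12 (C = 8 + 4 = 12)
G = -864 (G = (12*(6*(8 + 4)))*(-1) = (12*(6*12))*(-1) = (12*72)*(-1) = 864*(-1) = -864)
(-2064 - 1*1348) - G = (-2064 - 1*1348) - 1*(-864) = (-2064 - 1348) + 864 = -3412 + 864 = -2548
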